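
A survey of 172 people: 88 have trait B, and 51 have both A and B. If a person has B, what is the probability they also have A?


P(A|B) = P(A∩B)/P(B) = (51/172)/(88/172) = 51/88

51/88


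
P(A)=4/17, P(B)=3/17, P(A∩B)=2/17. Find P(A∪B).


P(A∪B) = P(A) + P(B) - P(A∩B)
= 4/17 + 3/17 - 2/17 = 5/17

5/17


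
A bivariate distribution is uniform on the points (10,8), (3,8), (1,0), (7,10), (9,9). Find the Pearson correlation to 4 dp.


Cov(X,Y) = 9.0000, Var(X) = 12.0000, Var(Y) = 12.8000
rho = Cov/(sqrt(VarX)*sqrt(VarY)) = 0.7262

0.7262


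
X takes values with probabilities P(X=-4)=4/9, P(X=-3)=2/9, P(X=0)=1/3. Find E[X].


E[X] = sum(x * P(x))
= -4*4/9 - 3*2/9 + 0*1/3
= -22/9

-22/9


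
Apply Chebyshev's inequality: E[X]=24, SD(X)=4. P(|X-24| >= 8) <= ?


k = 8/4 = 2
Chebyshev: P(|X-mu| >= k*sigma) <= 1/k^2 = 1/2^2 = 1/4

1/4


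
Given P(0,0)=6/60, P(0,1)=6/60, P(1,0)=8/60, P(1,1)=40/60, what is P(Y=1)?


P(Y=1) = P(0,1)+P(1,1) = 6/60 + 40/60 = 46/60 = 23/30

23/30


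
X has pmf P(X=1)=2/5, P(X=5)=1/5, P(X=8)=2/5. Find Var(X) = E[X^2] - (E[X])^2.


E[X] = 23/5, E[X^2] = 31
Var(X) = E[X^2] - (E[X])^2 = 31 - (23/5)^2 = 246/25

246/25


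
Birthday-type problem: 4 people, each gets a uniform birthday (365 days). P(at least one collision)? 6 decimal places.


P(all different) = prod((365-i)/365 for i=0..3) = 0.983644
P(at least one match) = 1 - 0.983644 = 0.016356

0.016356


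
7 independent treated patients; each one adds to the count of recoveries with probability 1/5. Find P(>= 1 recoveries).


P(at least one) = 1 - P(none)
P(none) = (1 - 1/5)^7 = (4/5)^7 = 16384/78125
P(at least one) = 1 - 16384/78125 = 61741/78125

61741/78125


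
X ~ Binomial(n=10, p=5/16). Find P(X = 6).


P(X=6) = C(10,6) * p^6 * (1-p)^4
= 210 * 15625/16777216 * 14641/65536
= 24020390625/549755813888

24020390625/549755813888


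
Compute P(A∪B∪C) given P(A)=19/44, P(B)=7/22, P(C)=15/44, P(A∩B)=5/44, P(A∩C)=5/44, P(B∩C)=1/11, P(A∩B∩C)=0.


P(A∪B∪C) = P(A)+P(B)+P(C) - P(AB)-P(AC)-P(BC) + P(ABC)
= 19/44+7/22+15/44 - 5/44-5/44-1/11 + 0
= 17/22

17/22


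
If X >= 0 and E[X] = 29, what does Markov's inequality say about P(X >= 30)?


Markov: P(X >= a) <= E[X]/a
P(X >= 30) <= 29/30

29/30


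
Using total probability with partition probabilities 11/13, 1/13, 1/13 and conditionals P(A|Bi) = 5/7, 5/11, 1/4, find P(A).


P(A) = P(A|B1)P(B1) + P(A|B2)P(B2) + P(A|B3)P(B3)
= 5/7*11/13 + 5/11*1/13 + 1/4*1/13
= 55/91 + 5/143 + 1/52 = 2637/4004

2637/4004


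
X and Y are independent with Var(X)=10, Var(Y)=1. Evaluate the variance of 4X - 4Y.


Independence => Cov(X,Y)=0
Var(4X - 4Y) = 4^2*Var(X) + (-4)^2*Var(Y)
= 16*10 + 16*1 = 176

176


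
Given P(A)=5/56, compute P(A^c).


P(A') = 1 - P(A) = 1 - 5/56 = 51/56

51/56


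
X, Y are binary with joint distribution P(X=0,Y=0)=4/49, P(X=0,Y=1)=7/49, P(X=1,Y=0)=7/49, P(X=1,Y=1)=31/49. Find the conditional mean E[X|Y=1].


P(Y=1) = 38/49
E[X|Y=1] = (0*7 + 1*31)/38 = 31/38

31/38


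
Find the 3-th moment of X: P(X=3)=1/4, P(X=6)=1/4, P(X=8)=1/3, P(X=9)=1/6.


E[X^3] = sum(x^3 * P(x))
= 27*1/4 + 216*1/4 + 512*1/3 + 729*1/6
= 4235/12

4235/12


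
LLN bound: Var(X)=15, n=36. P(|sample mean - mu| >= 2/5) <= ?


Var(Xbar) = Var(X)/n = 15/36
Chebyshev: P(|Xbar-mu| >= 2/5) <= Var(Xbar)/(2/5)^2 = (5/12)/(4/25) = 125/48
Bound exceeds 1, so trivial bound: 1

1


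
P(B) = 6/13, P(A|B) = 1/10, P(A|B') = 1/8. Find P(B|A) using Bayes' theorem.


P(A) = P(A|B)P(B) + P(A|B')P(B') = 1/10*6/13 + 1/8*7/13 = 59/520
P(B|A) = P(A|B)P(B)/P(A) = (3/65)/(59/520) = 24/59

24/59


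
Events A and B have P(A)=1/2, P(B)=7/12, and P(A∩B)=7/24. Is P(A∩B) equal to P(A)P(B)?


P(A)*P(B) = 1/2*7/12 = 7/24
P(A∩B) = 7/24, which equals P(A)P(B), so independent

Yes, A and B are independent


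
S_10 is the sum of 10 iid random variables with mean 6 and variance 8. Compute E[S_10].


E[S_n] = n*E[X_1] = 10*6 = 60

60


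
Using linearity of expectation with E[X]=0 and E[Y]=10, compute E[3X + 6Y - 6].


E[3X + 6Y - 6] = 3*E[X] + 6*E[Y] - 6
= (3)*(0) + (6)*(10) + (-6)
= 0 + 60 - 6 = 54

54


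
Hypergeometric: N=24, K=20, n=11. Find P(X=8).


P(X=8) = C(20,8)*C(4,3) / C(24,11)
= 125970*4 / 2496144
= 503880/2496144 = 65/322

65/322


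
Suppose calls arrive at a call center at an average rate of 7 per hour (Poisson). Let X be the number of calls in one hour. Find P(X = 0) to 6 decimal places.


P(X=0) = e^(-7) * 7^0 / 0!
≈ 0.0009118819656 * 1 / 1
≈ 0.000912

0.000912


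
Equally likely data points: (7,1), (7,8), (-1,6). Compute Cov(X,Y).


E[X]=13/3, E[Y]=5, E[XY]=19
Cov(X,Y) = E[XY] - E[X]E[Y] = 19 - 13/3*5 = -8/3

-8/3


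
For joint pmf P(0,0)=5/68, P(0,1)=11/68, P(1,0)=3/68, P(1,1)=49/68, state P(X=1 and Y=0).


Read from table: P(X=1, Y=0) = 3/68

3/68


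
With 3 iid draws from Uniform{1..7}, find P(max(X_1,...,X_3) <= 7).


P(max <= 7) = P(all X_i <= 7) = (P(X_1 <= 7))^3
= (7/7)^3 = 1^3 = 1

1


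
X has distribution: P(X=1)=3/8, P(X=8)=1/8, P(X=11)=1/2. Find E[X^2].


E[X^2] = sum(g(x)*P(x))
= 1*3/8 + 64*1/8 + 121*1/2
= 551/8

551/8


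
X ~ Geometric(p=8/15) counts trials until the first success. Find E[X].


For geometric (trials until first success), E[X] = 1/p = 1/(8/15) = 15/8

15/8


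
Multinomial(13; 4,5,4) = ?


13! = 6227020800
Denominator: 4!=24 * 5!=120 * 4!=24
Coefficient = 6227020800 / 69120 = 90090

90090


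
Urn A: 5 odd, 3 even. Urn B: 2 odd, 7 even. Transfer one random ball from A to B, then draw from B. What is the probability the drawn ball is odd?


P(transfer odd) = 5/8; P(transfer even) = 3/8
If odd transferred: Urn II has 3 odd of 10, so P(odd|odd moved) = 3/10
If even transferred: Urn II has 2 odd of 10, so P(odd|even moved) = 1/5
By total probability: P(odd) = 5/8*3/10 + 3/8*1/5 = 21/80

21/80


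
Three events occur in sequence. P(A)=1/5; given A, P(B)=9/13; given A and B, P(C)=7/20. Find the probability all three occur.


P(A∩B∩C) = P(A) * P(B|A) * P(C|A∩B)
= 1/5 * 9/13 * 7/20
= 9/65 * 7/20 = 63/1300

63/1300


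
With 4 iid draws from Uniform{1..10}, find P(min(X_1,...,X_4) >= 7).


P(min >= 7) = P(all X_i >= 7) = (P(X_1 >= 7))^4
= (4/10)^4 = (2/5)^4 = 16/625

16/625


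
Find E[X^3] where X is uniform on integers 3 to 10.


E[X^3] = (1/8) * sum(x^3 for x=3..10)
= 3016/8 = 377

377


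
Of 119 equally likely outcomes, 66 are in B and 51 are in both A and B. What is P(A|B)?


P(A|B) = P(A∩B)/P(B) = (51/119)/(66/119) = 51/66 = 17/22

17/22


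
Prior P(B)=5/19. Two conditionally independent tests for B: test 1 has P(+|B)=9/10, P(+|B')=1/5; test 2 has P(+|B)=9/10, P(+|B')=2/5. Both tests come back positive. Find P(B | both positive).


After test 1: P(+) = 9/10*5/19 + 1/5*14/19 = 73/190
P(B|+) = (9/38)/(73/190) = 45/73
After test 2 (use post1 as new prior): P(+) = 9/10*45/73 + 2/5*28/73 = 517/730
P(B|+,+) = (81/146)/(517/730) = 405/517

405/517


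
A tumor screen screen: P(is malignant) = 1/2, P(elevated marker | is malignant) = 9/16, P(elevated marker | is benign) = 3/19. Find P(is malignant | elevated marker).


P(A) = P(A|B)P(B) + P(A|B')P(B') = 9/16*1/2 + 3/19*1/2 = 219/608
P(B|A) = P(A|B)P(B)/P(A) = (9/32)/(219/608) = 57/73

57/73


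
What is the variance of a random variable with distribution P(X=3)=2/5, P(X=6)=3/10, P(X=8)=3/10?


E[X] = 27/5, E[X^2] = 168/5
Var(X) = E[X^2] - (E[X])^2 = 168/5 - (27/5)^2 = 111/25

111/25


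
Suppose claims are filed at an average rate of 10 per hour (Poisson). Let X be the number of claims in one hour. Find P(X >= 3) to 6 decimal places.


P(X>=3) = 1 - P(X<=2) = 1 - (e^(-10)*10^0/0! + e^(-10)*10^1/1! + e^(-10)*10^2/2!)
≈ 1 - (0.0000453999 + 0.0004539993 + 0.0022699965)
= 1 - 0.0027693957 = 0.9972306043
≈ 0.997231

0.997231


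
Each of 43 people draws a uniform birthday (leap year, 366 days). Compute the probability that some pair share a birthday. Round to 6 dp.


P(all different) = prod((366-i)/366 for i=0..42) = 0.076637
P(at least one match) = 1 - 0.076637 = 0.923363

0.923363


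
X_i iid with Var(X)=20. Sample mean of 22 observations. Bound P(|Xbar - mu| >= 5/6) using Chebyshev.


Var(Xbar) = Var(X)/n = 20/22
Chebyshev: P(|Xbar-mu| >= 5/6) <= Var(Xbar)/(5/6)^2 = (10/11)/(25/36) = 72/55
Bound exceeds 1, so trivial bound: 1

1


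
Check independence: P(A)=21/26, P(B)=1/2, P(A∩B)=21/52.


P(A)*P(B) = 21/26*1/2 = 21/52
P(A∩B) = 21/52, which equals P(A)P(B), so independent

Yes, A and B are independent


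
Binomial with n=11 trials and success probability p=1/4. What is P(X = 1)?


P(X=1) = C(11,1) * p^1 * (1-p)^10
= 11 * 1/4 * 59049/1048576
= 649539/4194304

649539/4194304


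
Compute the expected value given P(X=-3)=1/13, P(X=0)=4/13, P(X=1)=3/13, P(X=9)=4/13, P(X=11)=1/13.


E[X] = sum(x * P(x))
= -3*1/13 + 0*4/13 + 1*3/13 + 9*4/13 + 11*1/13
= 47/13

47/13


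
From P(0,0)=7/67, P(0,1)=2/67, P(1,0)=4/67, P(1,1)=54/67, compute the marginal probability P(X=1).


P(X=1) = P(1,0)+P(1,1) = 4/67 + 54/67 = 58/67

58/67


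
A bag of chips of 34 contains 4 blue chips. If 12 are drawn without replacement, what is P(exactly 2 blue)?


P(X=2) = C(4,2)*C(30,10) / C(34,12)
= 6*30045015 / 548354040
= 180270090/548354040 = 693/2108

693/2108


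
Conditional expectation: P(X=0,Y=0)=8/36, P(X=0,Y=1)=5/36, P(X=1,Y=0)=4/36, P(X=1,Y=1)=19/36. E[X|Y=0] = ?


P(Y=0) = 12/36
E[X|Y=0] = (0*8 + 1*4)/12 = 4/12 = 1/3

1/3


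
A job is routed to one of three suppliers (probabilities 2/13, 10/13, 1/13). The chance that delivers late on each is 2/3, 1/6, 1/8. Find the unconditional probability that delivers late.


P(A) = P(A|B1)P(B1) + P(A|B2)P(B2) + P(A|B3)P(B3)
= 2/3*2/13 + 1/6*10/13 + 1/8*1/13
= 4/39 + 5/39 + 1/104 = 25/104

25/104


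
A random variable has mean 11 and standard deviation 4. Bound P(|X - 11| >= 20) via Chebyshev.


k = 20/4 = 5
Chebyshev: P(|X-mu| >= k*sigma) <= 1/k^2 = 1/5^2 = 1/25

1/25


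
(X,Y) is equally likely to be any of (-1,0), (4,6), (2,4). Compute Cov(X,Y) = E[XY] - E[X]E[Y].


E[X]=5/3, E[Y]=10/3, E[XY]=32/3
Cov(X,Y) = E[XY] - E[X]E[Y] = 32/3 - 5/3*10/3 = 46/9

46/9


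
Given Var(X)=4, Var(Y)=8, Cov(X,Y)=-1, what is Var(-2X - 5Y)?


Var(-2X - 5Y) = (-2)^2*Var(X) + (-5)^2*Var(Y) + 2*(-2)*(-5)*Cov(X,Y)
= 4*4 + 25*8 + 20*(-1)
= 16 + 200 - 20 = 196

196


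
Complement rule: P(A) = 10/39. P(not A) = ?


P(A') = 1 - P(A) = 1 - 10/39 = 29/39

29/39


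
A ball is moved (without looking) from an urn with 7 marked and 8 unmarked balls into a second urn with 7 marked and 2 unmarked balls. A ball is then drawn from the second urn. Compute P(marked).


P(transfer marked) = 7/15; P(transfer unmarked) = 8/15
If marked transferred: Urn II has 8 marked of 10, so P(marked|marked moved) = 4/5
If unmarked transferred: Urn II has 7 marked of 10, so P(marked|unmarked moved) = 7/10
By total probability: P(marked) = 7/15*4/5 + 8/15*7/10 = 56/75

56/75


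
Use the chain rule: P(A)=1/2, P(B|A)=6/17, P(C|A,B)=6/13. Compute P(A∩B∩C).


P(A∩B∩C) = P(A) * P(B|A) * P(C|A∩B)
= 1/2 * 6/17 * 6/13
= 3/17 * 6/13 = 18/221

18/221


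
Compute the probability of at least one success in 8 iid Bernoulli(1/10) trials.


P(at least one) = 1 - P(none)
P(none) = (1 - 1/10)^8 = (9/10)^8 = 43046721/100000000
P(at least one) = 1 - 43046721/100000000 = 56953279/100000000

56953279/100000000


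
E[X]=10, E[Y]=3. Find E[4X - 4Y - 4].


E[4X - 4Y - 4] = 4*E[X] - 4*E[Y] - 4
= (4)*(10) + (-4)*(3) + (-4)
= 40 - 12 - 4 = 24

24


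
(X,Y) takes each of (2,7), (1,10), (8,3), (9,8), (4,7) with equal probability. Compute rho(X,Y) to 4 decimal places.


Cov(X,Y) = -4.0000, Var(X) = 10.1600, Var(Y) = 5.2000
rho = Cov/(sqrt(VarX)*sqrt(VarY)) = -0.5503

-0.5503


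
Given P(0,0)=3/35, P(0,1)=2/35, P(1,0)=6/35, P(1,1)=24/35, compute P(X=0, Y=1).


Read from table: P(X=0, Y=1) = 2/35

2/35


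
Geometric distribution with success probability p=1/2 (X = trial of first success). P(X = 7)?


P(X=7) = (1-p)^6 * p = (1/2)^6 * 1/2
= 1/64 * 1/2 = 1/128

1/128


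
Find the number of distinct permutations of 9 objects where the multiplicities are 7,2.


9! = 362880
Denominator: 7!=5040 * 2!=2
Coefficient = 362880 / 10080 = 36

36


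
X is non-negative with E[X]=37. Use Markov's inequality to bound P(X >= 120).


Markov: P(X >= a) <= E[X]/a
P(X >= 120) <= 37/120

37/120


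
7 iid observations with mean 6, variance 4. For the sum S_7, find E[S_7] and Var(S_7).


E[S_n] = n*mu = 7*6 = 42
Var(S_n) = n*sigma^2 = 7*4 = 28

E[S_7]=42, Var(S_7)=28


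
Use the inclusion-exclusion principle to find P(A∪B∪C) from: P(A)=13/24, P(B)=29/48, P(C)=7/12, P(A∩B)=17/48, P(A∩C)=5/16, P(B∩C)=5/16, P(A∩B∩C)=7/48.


P(A∪B∪C) = P(A)+P(B)+P(C) - P(AB)-P(AC)-P(BC) + P(ABC)
= 13/24+29/48+7/12 - 17/48-5/16-5/16 + 7/48
= 43/48

43/48


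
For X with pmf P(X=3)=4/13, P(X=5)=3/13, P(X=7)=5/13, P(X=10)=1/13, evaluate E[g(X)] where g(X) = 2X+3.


E[2X+3] = sum(g(x)*P(x))
= 9*4/13 + 13*3/13 + 17*5/13 + 23*1/13
= 183/13

183/13


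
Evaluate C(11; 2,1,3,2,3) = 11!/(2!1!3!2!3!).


11! = 39916800
Denominator: 2!=2 * 1!=1 * 3!=6 * 2!=2 * 3!=6
Coefficient = 39916800 / 144 = 277200

277200


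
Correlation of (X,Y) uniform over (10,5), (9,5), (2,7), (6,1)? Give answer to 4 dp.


Cov(X,Y) = -1.6250, Var(X) = 9.6875, Var(Y) = 4.7500
rho = Cov/(sqrt(VarX)*sqrt(VarY)) = -0.2396

-0.2396


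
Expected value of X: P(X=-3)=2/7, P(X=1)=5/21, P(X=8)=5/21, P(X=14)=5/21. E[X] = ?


E[X] = sum(x * P(x))
= -3*2/7 + 1*5/21 + 8*5/21 + 14*5/21
= 97/21

97/21


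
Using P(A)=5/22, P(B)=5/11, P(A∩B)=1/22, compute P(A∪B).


P(A∪B) = P(A) + P(B) - P(A∩B)
= 5/22 + 5/11 - 1/22 = 7/11

7/11


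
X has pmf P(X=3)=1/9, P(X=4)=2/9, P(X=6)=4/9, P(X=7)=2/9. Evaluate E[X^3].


E[X^3] = sum(x^3 * P(x))
= 27*1/9 + 64*2/9 + 216*4/9 + 343*2/9
= 1705/9

1705/9


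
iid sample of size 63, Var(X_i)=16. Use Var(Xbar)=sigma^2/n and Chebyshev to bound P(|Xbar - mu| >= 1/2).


Var(Xbar) = Var(X)/n = 16/63
Chebyshev: P(|Xbar-mu| >= 1/2) <= Var(Xbar)/(1/2)^2 = (16/63)/(1/4) = 64/63
Bound exceeds 1, so trivial bound: 1

1


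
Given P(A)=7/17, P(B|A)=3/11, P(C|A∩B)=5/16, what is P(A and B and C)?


P(A∩B∩C) = P(A) * P(B|A) * P(C|A∩B)
= 7/17 * 3/11 * 5/16
= 21/187 * 5/16 = 105/2992

105/2992


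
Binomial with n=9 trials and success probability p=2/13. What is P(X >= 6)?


P(X>=6) = P(X=6) + P(X=7) + P(X=8) + P(X=9)
= 7155456/10604499373 + 557568/10604499373 + 25344/10604499373 + 512/10604499373
= 7738880/10604499373

7738880/10604499373


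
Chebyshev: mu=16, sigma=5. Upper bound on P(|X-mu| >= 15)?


k = 15/5 = 3
Chebyshev: P(|X-mu| >= k*sigma) <= 1/k^2 = 1/3^2 = 1/9

1/9


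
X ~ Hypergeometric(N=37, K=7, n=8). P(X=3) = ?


P(X=3) = C(7,3)*C(30,5) / C(37,8)
= 35*142506 / 38608020
= 4987710/38608020 = 55419/428978

55419/428978


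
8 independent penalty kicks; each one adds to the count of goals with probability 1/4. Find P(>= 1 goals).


P(at least one) = 1 - P(none)
P(none) = (1 - 1/4)^8 = (3/4)^8 = 6561/65536
P(at least one) = 1 - 6561/65536 = 58975/65536

58975/65536


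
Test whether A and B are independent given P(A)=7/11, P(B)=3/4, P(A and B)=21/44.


P(A)*P(B) = 7/11*3/4 = 21/44
P(A∩B) = 21/44, which equals P(A)P(B), so independent

Yes, A and B are independent


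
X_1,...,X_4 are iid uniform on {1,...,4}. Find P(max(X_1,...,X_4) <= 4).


P(max <= 4) = P(all X_i <= 4) = (P(X_1 <= 4))^4
= (4/4)^4 = 1^4 = 1

1


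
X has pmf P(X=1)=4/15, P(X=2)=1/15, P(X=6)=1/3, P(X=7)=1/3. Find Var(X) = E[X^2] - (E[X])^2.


E[X] = 71/15, E[X^2] = 433/15
Var(X) = E[X^2] - (E[X])^2 = 433/15 - (71/15)^2 = 1454/225

1454/225


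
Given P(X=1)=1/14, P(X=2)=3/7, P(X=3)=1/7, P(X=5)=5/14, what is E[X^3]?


E[X^3] = sum(g(x)*P(x))
= 1*1/14 + 8*3/7 + 27*1/7 + 125*5/14
= 52

52


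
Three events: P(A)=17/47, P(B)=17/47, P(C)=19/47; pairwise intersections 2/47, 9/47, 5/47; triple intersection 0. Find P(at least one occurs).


P(A∪B∪C) = P(A)+P(B)+P(C) - P(AB)-P(AC)-P(BC) + P(ABC)
= 17/47+17/47+19/47 - 2/47-9/47-5/47 + 0
= 37/47

37/47


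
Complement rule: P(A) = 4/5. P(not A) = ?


P(A') = 1 - P(A) = 1 - 4/5 = 1/5

1/5


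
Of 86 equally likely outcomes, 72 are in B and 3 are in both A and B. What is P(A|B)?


P(A|B) = P(A∩B)/P(B) = (3/86)/(72/86) = 3/72 = 1/24

1/24


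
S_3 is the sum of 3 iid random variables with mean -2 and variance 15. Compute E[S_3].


E[S_n] = n*E[X_1] = 3*-2 = -6

-6


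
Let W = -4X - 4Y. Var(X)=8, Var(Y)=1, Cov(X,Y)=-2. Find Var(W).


Var(-4X - 4Y) = (-4)^2*Var(X) + (-4)^2*Var(Y) + 2*(-4)*(-4)*Cov(X,Y)
= 16*8 + 16*1 + 32*(-2)
= 128 + 16 - 64 = 80

80


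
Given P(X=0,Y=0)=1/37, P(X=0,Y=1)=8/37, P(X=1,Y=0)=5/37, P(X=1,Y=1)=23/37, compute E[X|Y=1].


P(Y=1) = 31/37
E[X|Y=1] = (0*8 + 1*23)/31 = 23/31

23/31


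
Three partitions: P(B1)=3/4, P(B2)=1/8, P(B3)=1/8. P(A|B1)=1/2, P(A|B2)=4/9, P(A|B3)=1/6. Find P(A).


P(A) = P(A|B1)P(B1) + P(A|B2)P(B2) + P(A|B3)P(B3)
= 1/2*3/4 + 4/9*1/8 + 1/6*1/8
= 3/8 + 1/18 + 1/48 = 65/144

65/144


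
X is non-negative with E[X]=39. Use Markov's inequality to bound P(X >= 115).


Markov: P(X >= a) <= E[X]/a
P(X >= 115) <= 39/115

39/115


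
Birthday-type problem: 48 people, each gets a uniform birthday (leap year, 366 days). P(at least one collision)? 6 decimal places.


P(all different) = prod((366-i)/366 for i=0..47) = 0.039768
P(at least one match) = 1 - 0.039768 = 0.960232

0.960232


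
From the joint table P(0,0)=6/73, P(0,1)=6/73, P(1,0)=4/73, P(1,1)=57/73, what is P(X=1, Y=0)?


Read from table: P(X=1, Y=0) = 4/73

4/73


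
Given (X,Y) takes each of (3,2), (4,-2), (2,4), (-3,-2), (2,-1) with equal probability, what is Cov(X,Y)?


E[X]=8/5, E[Y]=1/5, E[XY]=2
Cov(X,Y) = E[XY] - E[X]E[Y] = 2 - 8/5*1/5 = 42/25

42/25


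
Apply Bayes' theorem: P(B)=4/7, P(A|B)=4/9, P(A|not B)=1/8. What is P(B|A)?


P(A) = P(A|B)P(B) + P(A|B')P(B') = 4/9*4/7 + 1/8*3/7 = 155/504
P(B|A) = P(A|B)P(B)/P(A) = (16/63)/(155/504) = 128/155

128/155


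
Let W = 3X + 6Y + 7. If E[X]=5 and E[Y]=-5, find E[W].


E[3X + 6Y + 7] = 3*E[X] + 6*E[Y] + 7
= (3)*(5) + (6)*(-5) + (7)
= 15 - 30 + 7 = -8

-8


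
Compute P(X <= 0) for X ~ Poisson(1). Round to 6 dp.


P(X<=0) = e^(-1)*1^0/0!
≈ 0.3678794412
≈ 0.367879

0.367879


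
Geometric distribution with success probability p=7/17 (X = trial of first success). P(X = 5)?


P(X=5) = (1-p)^4 * p = (10/17)^4 * 7/17
= 10000/83521 * 7/17 = 70000/1419857

70000/1419857


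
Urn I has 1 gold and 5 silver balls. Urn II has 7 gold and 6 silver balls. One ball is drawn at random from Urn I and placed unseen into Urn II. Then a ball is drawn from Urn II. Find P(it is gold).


P(transfer gold) = 1/6; P(transfer silver) = 5/6
If gold transferred: Urn II has 8 gold of 14, so P(gold|gold moved) = 4/7
If silver transferred: Urn II has 7 gold of 14, so P(gold|silver moved) = 1/2
By total probability: P(gold) = 1/6*4/7 + 5/6*1/2 = 43/84

43/84


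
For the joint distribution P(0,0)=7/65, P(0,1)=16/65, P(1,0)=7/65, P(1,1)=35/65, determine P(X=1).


P(X=1) = P(1,0)+P(1,1) = 7/65 + 35/65 = 42/65

42/65


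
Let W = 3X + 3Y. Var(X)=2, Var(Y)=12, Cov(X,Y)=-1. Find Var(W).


Var(3X + 3Y) = 3^2*Var(X) + 3^2*Var(Y) + 2*3*3*Cov(X,Y)
= 9*2 + 9*12 + 18*(-1)
= 18 + 108 - 18 = 108

108


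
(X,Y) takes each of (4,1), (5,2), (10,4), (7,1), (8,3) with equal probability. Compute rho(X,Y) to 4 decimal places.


Cov(X,Y) = 2.0400, Var(X) = 4.5600, Var(Y) = 1.3600
rho = Cov/(sqrt(VarX)*sqrt(VarY)) = 0.8192

0.8192


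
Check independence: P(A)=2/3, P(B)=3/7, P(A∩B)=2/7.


P(A)*P(B) = 2/3*3/7 = 2/7
P(A∩B) = 2/7, which equals P(A)P(B), so independent

Yes, A and B are independent


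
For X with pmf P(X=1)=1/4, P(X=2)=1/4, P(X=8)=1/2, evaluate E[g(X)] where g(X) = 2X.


E[2X] = sum(g(x)*P(x))
= 2*1/4 + 4*1/4 + 16*1/2
= 19/2

19/2


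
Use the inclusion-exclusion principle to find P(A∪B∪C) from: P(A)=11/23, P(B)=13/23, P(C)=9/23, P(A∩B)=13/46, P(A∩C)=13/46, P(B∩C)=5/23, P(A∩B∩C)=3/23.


P(A∪B∪C) = P(A)+P(B)+P(C) - P(AB)-P(AC)-P(BC) + P(ABC)
= 11/23+13/23+9/23 - 13/46-13/46-5/23 + 3/23
= 18/23

18/23


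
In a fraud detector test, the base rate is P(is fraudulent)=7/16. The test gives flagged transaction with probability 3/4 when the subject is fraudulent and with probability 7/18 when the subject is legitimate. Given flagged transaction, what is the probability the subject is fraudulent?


P(A) = P(A|B)P(B) + P(A|B')P(B') = 3/4*7/16 + 7/18*9/16 = 35/64
P(B|A) = P(A|B)P(B)/P(A) = (21/64)/(35/64) = 3/5

3/5


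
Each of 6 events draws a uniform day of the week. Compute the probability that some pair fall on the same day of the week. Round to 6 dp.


P(all different) = prod((7-i)/7 for i=0..5) = 0.042839
P(at least one match) = 1 - 0.042839 = 0.957161

0.957161


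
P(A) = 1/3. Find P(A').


P(A') = 1 - P(A) = 1 - 1/3 = 2/3

2/3


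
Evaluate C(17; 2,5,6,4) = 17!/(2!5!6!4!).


17! = 355687428096000
Denominator: 2!=2 * 5!=120 * 6!=720 * 4!=24
Coefficient = 355687428096000 / 4147200 = 85765680

85765680


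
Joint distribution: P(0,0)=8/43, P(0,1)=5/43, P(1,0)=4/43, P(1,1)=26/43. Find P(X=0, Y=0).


Read from table: P(X=0, Y=0) = 8/43

8/43


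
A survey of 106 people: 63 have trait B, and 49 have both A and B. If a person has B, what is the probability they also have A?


P(A|B) = P(A∩B)/P(B) = (49/106)/(63/106) = 49/63 = 7/9

7/9


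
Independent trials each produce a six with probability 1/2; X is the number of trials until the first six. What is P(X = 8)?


P(X=8) = (1-p)^7 * p = (1/2)^7 * 1/2
= 1/128 * 1/2 = 1/256

1/256


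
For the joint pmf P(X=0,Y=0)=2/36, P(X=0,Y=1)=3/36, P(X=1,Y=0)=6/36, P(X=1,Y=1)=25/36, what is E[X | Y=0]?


P(Y=0) = 8/36
E[X|Y=0] = (0*2 + 1*6)/8 = 6/8 = 3/4

3/4


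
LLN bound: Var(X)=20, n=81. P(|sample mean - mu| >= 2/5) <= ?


Var(Xbar) = Var(X)/n = 20/81
Chebyshev: P(|Xbar-mu| >= 2/5) <= Var(Xbar)/(2/5)^2 = (20/81)/(4/25) = 125/81
Bound exceeds 1, so trivial bound: 1

1


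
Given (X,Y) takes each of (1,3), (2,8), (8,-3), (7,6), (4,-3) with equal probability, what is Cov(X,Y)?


E[X]=22/5, E[Y]=11/5, E[XY]=5
Cov(X,Y) = E[XY] - E[X]E[Y] = 5 - 22/5*11/5 = -117/25

-117/25


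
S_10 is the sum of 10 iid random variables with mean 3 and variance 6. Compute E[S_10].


E[S_n] = n*E[X_1] = 10*3 = 30

30


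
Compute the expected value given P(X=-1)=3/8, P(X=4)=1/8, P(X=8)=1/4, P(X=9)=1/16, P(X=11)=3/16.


E[X] = sum(x * P(x))
= -1*3/8 + 4*1/8 + 8*1/4 + 9*1/16 + 11*3/16
= 19/4

19/4


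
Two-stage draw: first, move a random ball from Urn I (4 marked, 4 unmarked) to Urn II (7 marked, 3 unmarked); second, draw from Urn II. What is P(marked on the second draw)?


P(transfer marked) = 4/8 = 1/2; P(transfer unmarked) = 1/2
If marked transferred: Urn II has 8 marked of 11, so P(marked|marked moved) = 8/11
If unmarked transferred: Urn II has 7 marked of 11, so P(marked|unmarked moved) = 7/11
By total probability: P(marked) = 1/2*8/11 + 1/2*7/11 = 15/22

15/22


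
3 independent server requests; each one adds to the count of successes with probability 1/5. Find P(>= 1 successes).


P(at least one) = 1 - P(none)
P(none) = (1 - 1/5)^3 = (4/5)^3 = 64/125
P(at least one) = 1 - 64/125 = 61/125

61/125


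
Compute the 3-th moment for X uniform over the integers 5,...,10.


E[X^3] = (1/6) * sum(x^3 for x=5..10)
= 2925/6 = 975/2

975/2


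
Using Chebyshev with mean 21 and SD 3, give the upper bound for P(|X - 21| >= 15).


k = 15/3 = 5
Chebyshev: P(|X-mu| >= k*sigma) <= 1/k^2 = 1/5^2 = 1/25

1/25


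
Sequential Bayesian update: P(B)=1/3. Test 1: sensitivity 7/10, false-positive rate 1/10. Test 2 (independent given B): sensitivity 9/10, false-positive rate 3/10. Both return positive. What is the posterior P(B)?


After test 1: P(+) = 7/10*1/3 + 1/10*2/3 = 3/10
P(B|+) = (7/30)/(3/10) = 7/9
After test 2 (use post1 as new prior): P(+) = 9/10*7/9 + 3/10*2/9 = 23/30
P(B|+,+) = (7/10)/(23/30) = 21/23

21/23


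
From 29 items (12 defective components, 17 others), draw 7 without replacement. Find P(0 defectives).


P(X=0) = C(12,0)*C(17,7) / C(29,7)
= 1*19448 / 1560780
= 19448/1560780 = 374/30015

374/30015


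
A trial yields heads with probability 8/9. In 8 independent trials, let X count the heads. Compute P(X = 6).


P(X=6) = C(8,6) * p^6 * (1-p)^2
= 28 * 262144/531441 * 1/81
= 7340032/43046721

7340032/43046721


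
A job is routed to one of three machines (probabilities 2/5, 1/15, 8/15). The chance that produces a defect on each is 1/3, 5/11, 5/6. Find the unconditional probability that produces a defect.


P(A) = P(A|B1)P(B1) + P(A|B2)P(B2) + P(A|B3)P(B3)
= 1/3*2/5 + 5/11*1/15 + 5/6*8/15
= 2/15 + 1/33 + 4/9 = 301/495

301/495


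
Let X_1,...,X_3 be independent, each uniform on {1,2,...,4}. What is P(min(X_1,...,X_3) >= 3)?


P(min >= 3) = P(all X_i >= 3) = (P(X_1 >= 3))^3
= (2/4)^3 = (1/2)^3 = 1/8

1/8


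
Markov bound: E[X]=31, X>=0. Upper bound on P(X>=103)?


Markov: P(X >= a) <= E[X]/a
P(X >= 103) <= 31/103

31/103


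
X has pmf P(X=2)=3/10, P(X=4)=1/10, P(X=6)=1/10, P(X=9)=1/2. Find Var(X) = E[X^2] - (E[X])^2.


E[X] = 61/10, E[X^2] = 469/10
Var(X) = E[X^2] - (E[X])^2 = 469/10 - (61/10)^2 = 969/100

969/100


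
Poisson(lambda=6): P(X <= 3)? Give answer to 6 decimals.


P(X<=3) = e^(-6)*6^0/0! + e^(-6)*6^1/1! + e^(-6)*6^2/2! + e^(-6)*6^3/3!
≈ 0.0024787522 + 0.0148725131 + 0.0446175392 + 0.0892350784
= 0.1512038829
≈ 0.151204

0.151204


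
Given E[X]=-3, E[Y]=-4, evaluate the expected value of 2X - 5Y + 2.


E[2X - 5Y + 2] = 2*E[X] - 5*E[Y] + 2
= (2)*(-3) + (-5)*(-4) + (2)
= -6 + 20 + 2 = 16

16


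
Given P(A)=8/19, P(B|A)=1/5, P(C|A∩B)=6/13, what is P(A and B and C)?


P(A∩B∩C) = P(A) * P(B|A) * P(C|A∩B)
= 8/19 * 1/5 * 6/13
= 8/95 * 6/13 = 48/1235

48/1235


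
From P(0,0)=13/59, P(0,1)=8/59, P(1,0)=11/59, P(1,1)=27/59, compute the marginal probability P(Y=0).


P(Y=0) = P(0,0)+P(1,0) = 13/59 + 11/59 = 24/59

24/59


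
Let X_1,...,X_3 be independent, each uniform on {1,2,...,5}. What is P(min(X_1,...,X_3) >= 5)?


P(min >= 5) = P(all X_i >= 5) = (P(X_1 >= 5))^3
= (1/5)^3 = 1/125

1/125


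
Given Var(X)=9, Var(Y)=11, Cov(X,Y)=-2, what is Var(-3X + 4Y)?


Var(-3X + 4Y) = (-3)^2*Var(X) + 4^2*Var(Y) + 2*(-3)*4*Cov(X,Y)
= 9*9 + 16*11 - 24*(-2)
= 81 + 176 + 48 = 305

305


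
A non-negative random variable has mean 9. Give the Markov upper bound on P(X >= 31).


Markov: P(X >= a) <= E[X]/a
P(X >= 31) <= 9/31

9/31


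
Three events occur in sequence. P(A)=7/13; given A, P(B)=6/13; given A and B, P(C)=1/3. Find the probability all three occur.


P(A∩B∩C) = P(A) * P(B|A) * P(C|A∩B)
= 7/13 * 6/13 * 1/3
= 42/169 * 1/3 = 14/169

14/169


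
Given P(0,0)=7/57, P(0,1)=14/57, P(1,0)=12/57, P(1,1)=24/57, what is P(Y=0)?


P(Y=0) = P(0,0)+P(1,0) = 7/57 + 12/57 = 19/57 = 1/3

1/3


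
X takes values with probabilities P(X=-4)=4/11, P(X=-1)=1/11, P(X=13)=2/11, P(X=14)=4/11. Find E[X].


E[X] = sum(x * P(x))
= -4*4/11 - 1*1/11 + 13*2/11 + 14*4/11
= 65/11

65/11


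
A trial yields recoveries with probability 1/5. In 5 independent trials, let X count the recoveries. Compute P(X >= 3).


P(X>=3) = P(X=3) + P(X=4) + P(X=5)
= 32/625 + 4/625 + 1/3125
= 181/3125

181/3125


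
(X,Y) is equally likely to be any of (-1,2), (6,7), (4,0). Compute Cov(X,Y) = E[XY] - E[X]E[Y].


E[X]=3, E[Y]=3, E[XY]=40/3
Cov(X,Y) = E[XY] - E[X]E[Y] = 40/3 - 3*3 = 13/3

13/3


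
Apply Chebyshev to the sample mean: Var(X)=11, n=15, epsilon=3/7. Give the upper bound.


Var(Xbar) = Var(X)/n = 11/15
Chebyshev: P(|Xbar-mu| >= 3/7) <= Var(Xbar)/(3/7)^2 = (11/15)/(9/49) = 539/135
Bound exceeds 1, so trivial bound: 1

1


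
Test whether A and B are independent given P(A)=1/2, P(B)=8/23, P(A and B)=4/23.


P(A)*P(B) = 1/2*8/23 = 4/23
P(A∩B) = 4/23, which equals P(A)P(B), so independent

Yes, A and B are independent


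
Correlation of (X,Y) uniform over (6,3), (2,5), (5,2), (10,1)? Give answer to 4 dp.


Cov(X,Y) = -3.8125, Var(X) = 8.1875, Var(Y) = 2.1875
rho = Cov/(sqrt(VarX)*sqrt(VarY)) = -0.9009

-0.9009


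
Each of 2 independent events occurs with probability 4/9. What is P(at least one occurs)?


P(at least one) = 1 - P(none)
P(none) = (1 - 4/9)^2 = (5/9)^2 = 25/81
P(at least one) = 1 - 25/81 = 56/81

56/81


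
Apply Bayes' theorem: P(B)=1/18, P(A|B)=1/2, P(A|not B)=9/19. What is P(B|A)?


P(A) = P(A|B)P(B) + P(A|B')P(B') = 1/2*1/18 + 9/19*17/18 = 325/684
P(B|A) = P(A|B)P(B)/P(A) = (1/36)/(325/684) = 19/325

19/325


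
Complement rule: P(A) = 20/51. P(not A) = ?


P(A') = 1 - P(A) = 1 - 20/51 = 31/51

31/51


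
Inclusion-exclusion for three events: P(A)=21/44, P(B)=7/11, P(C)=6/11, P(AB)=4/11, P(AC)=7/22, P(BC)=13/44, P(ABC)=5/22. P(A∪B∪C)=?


P(A∪B∪C) = P(A)+P(B)+P(C) - P(AB)-P(AC)-P(BC) + P(ABC)
= 21/44+7/11+6/11 - 4/11-7/22-13/44 + 5/22
= 10/11

10/11


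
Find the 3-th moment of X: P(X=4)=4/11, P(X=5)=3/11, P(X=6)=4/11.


E[X^3] = sum(x^3 * P(x))
= 64*4/11 + 125*3/11 + 216*4/11
= 1495/11

1495/11


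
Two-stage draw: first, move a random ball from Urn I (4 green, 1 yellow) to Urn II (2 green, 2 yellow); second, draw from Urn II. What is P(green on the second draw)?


P(transfer green) = 4/5; P(transfer yellow) = 1/5
If green transferred: Urn II has 3 green of 5, so P(green|green moved) = 3/5
If yellow transferred: Urn II has 2 green of 5, so P(green|yellow moved) = 2/5
By total probability: P(green) = 4/5*3/5 + 1/5*2/5 = 14/25

14/25


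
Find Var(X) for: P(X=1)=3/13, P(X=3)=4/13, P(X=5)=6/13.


E[X] = 45/13, E[X^2] = 189/13
Var(X) = E[X^2] - (E[X])^2 = 189/13 - (45/13)^2 = 432/169

432/169


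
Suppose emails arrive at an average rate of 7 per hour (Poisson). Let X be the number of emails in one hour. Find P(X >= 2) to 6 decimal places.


P(X>=2) = 1 - P(X<=1) = 1 - (e^(-7)*7^0/0! + e^(-7)*7^1/1!)
≈ 1 - (0.0009118820 + 0.0063831738)
= 1 - 0.0072950558 = 0.9927049442
≈ 0.992705

0.992705


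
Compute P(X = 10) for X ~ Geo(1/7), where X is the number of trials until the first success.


P(X=10) = (1-p)^9 * p = (6/7)^9 * 1/7
= 10077696/40353607 * 1/7 = 10077696/282475249

10077696/282475249


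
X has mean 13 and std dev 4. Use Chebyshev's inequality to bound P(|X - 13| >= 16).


k = 16/4 = 4
Chebyshev: P(|X-mu| >= k*sigma) <= 1/k^2 = 1/4^2 = 1/16

1/16


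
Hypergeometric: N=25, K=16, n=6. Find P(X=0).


P(X=0) = C(16,0)*C(9,6) / C(25,6)
= 1*84 / 177100
= 84/177100 = 3/6325

3/6325


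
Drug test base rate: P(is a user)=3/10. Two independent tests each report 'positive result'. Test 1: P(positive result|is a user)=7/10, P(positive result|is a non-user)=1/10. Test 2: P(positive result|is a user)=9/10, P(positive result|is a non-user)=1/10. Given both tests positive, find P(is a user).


After test 1: P(+) = 7/10*3/10 + 1/10*7/10 = 7/25
P(B|+) = (21/100)/(7/25) = 3/4
After test 2 (use post1 as new prior): P(+) = 9/10*3/4 + 1/10*1/4 = 7/10
P(B|+,+) = (27/40)/(7/10) = 27/28

27/28


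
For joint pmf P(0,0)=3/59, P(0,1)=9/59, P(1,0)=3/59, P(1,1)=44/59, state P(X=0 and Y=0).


Read from table: P(X=0, Y=0) = 3/59

3/59


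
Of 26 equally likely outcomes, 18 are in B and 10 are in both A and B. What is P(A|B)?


P(A|B) = P(A∩B)/P(B) = (10/26)/(18/26) = 10/18 = 5/9

5/9


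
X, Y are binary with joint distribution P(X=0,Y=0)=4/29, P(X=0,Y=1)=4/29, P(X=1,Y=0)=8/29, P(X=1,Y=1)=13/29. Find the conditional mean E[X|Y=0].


P(Y=0) = 12/29
E[X|Y=0] = (0*4 + 1*8)/12 = 8/12 = 2/3

2/3


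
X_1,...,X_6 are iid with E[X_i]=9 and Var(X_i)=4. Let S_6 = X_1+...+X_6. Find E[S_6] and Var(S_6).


E[S_n] = n*mu = 6*9 = 54
Var(S_n) = n*sigma^2 = 6*4 = 24

E[S_6]=54, Var(S_6)=24


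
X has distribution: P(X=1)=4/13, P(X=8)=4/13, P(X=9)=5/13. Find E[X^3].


E[X^3] = sum(g(x)*P(x))
= 1*4/13 + 512*4/13 + 729*5/13
= 5697/13

5697/13


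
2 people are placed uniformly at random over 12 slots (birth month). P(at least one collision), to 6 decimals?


P(all different) = prod((12-i)/12 for i=0..1) = 0.916667
P(at least one match) = 1 - 0.916667 = 0.083333

0.083333


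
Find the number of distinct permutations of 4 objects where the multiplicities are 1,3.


4! = 24
Denominator: 1!=1 * 3!=6
Coefficient = 24 / 6 = 4

4


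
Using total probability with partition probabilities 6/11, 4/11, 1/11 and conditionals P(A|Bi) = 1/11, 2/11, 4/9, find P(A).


P(A) = P(A|B1)P(B1) + P(A|B2)P(B2) + P(A|B3)P(B3)
= 1/11*6/11 + 2/11*4/11 + 4/9*1/11
= 6/121 + 8/121 + 4/99 = 170/1089

170/1089


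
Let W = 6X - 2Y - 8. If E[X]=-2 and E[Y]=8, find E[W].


E[6X - 2Y - 8] = 6*E[X] - 2*E[Y] - 8
= (6)*(-2) + (-2)*(8) + (-8)
= -12 - 16 - 8 = -36

-36


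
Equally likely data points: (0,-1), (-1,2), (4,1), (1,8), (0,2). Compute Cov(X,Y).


E[X]=4/5, E[Y]=12/5, E[XY]=2
Cov(X,Y) = E[XY] - E[X]E[Y] = 2 - 4/5*12/5 = 2/25

2/25


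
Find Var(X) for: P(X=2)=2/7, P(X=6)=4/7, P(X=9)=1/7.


E[X] = 37/7, E[X^2] = 233/7
Var(X) = E[X^2] - (E[X])^2 = 233/7 - (37/7)^2 = 262/49

262/49


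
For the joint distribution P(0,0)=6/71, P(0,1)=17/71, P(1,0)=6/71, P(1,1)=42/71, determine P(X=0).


P(X=0) = P(0,0)+P(0,1) = 6/71 + 17/71 = 23/71

23/71


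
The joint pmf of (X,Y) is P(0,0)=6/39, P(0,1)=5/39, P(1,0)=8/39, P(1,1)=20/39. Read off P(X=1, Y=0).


Read from table: P(X=1, Y=0) = 8/39

8/39


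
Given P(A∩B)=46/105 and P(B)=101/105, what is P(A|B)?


P(A|B) = P(A∩B)/P(B) = (46/105)/(101/105) = 46/101

46/101


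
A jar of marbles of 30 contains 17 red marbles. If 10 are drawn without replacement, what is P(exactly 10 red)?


P(X=10) = C(17,10)*C(13,0) / C(30,10)
= 19448*1 / 30045015
= 19448/30045015 = 136/210105

136/210105


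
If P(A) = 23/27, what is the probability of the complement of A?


P(A') = 1 - P(A) = 1 - 23/27 = 4/27

4/27


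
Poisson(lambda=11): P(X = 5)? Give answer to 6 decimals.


P(X=5) = e^(-11) * 11^5 / 5!
≈ 0.00001670170079 * 161051 / 120
≈ 0.022415

0.022415


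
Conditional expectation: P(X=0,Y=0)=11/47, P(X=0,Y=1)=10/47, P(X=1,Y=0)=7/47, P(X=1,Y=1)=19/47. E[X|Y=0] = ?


P(Y=0) = 18/47
E[X|Y=0] = (0*11 + 1*7)/18 = 7/18

7/18


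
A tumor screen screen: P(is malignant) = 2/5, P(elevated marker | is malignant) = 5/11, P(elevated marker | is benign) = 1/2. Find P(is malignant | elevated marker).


P(A) = P(A|B)P(B) + P(A|B')P(B') = 5/11*2/5 + 1/2*3/5 = 53/110
P(B|A) = P(A|B)P(B)/P(A) = (2/11)/(53/110) = 20/53

20/53


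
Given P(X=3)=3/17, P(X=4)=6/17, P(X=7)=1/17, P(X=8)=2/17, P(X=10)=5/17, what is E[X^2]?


E[X^2] = sum(g(x)*P(x))
= 9*3/17 + 16*6/17 + 49*1/17 + 64*2/17 + 100*5/17
= 800/17

800/17


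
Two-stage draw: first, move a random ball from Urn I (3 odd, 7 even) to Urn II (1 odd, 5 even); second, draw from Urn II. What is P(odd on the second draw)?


P(transfer odd) = 3/10; P(transfer even) = 7/10
If odd transferred: Urn II has 2 odd of 7, so P(odd|odd moved) = 2/7
If even transferred: Urn II has 1 odd of 7, so P(odd|even moved) = 1/7
By total probability: P(odd) = 3/10*2/7 + 7/10*1/7 = 13/70

13/70


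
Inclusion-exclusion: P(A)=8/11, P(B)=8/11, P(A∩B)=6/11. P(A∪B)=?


P(A∪B) = P(A) + P(B) - P(A∩B)
= 8/11 + 8/11 - 6/11 = 10/11

10/11


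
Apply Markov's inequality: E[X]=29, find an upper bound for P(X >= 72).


Markov: P(X >= a) <= E[X]/a
P(X >= 72) <= 29/72

29/72


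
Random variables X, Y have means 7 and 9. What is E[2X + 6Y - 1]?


E[2X + 6Y - 1] = 2*E[X] + 6*E[Y] - 1
= (2)*(7) + (6)*(9) + (-1)
= 14 + 54 - 1 = 67

67


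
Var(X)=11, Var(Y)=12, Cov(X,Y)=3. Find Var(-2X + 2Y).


Var(-2X + 2Y) = (-2)^2*Var(X) + 2^2*Var(Y) + 2*(-2)*2*Cov(X,Y)
= 4*11 + 4*12 - 8*3
= 44 + 48 - 24 = 68

68


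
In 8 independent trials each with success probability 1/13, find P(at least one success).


P(at least one) = 1 - P(none)
P(none) = (1 - 1/13)^8 = (12/13)^8 = 429981696/815730721
P(at least one) = 1 - 429981696/815730721 = 385749025/815730721

385749025/815730721


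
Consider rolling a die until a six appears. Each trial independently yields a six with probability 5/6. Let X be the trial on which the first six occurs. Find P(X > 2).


P(X > 2) = P(first 2 trials all fail) = (1-p)^2 = (1/6)^2 = 1/36

1/36


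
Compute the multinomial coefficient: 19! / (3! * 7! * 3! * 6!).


19! = 121645100408832000
Denominator: 3!=6 * 7!=5040 * 3!=6 * 6!=720
Coefficient = 121645100408832000 / 130636800 = 931170240

931170240


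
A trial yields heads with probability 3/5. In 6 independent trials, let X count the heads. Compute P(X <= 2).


P(X<=2) = P(X=0) + P(X=1) + P(X=2)
= 64/15625 + 576/15625 + 432/3125
= 112/625

112/625


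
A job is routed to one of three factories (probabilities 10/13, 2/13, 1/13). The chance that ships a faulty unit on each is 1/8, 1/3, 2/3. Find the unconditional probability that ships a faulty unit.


P(A) = P(A|B1)P(B1) + P(A|B2)P(B2) + P(A|B3)P(B3)
= 1/8*10/13 + 1/3*2/13 + 2/3*1/13
= 5/52 + 2/39 + 2/39 = 31/156

31/156


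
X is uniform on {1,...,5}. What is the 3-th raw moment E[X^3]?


E[X^3] = (1/5) * sum(x^3 for x=1..5)
= 225/5 = 45

45


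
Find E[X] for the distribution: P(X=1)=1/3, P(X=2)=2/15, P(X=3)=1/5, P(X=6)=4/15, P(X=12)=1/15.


E[X] = sum(x * P(x))
= 1*1/3 + 2*2/15 + 3*1/5 + 6*4/15 + 12*1/15
= 18/5

18/5


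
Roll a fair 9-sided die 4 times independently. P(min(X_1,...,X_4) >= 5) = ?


P(min >= 5) = P(all X_i >= 5) = (P(X_1 >= 5))^4
= (5/9)^4 = 625/6561

625/6561


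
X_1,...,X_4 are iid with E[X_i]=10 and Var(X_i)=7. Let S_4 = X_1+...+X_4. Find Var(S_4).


By independence, Var(S_n) = n*Var(X_1) = 4*7 = 28

28


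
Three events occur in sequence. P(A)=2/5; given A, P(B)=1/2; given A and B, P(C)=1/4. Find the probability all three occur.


P(A∩B∩C) = P(A) * P(B|A) * P(C|A∩B)
= 2/5 * 1/2 * 1/4
= 1/5 * 1/4 = 1/20

1/20


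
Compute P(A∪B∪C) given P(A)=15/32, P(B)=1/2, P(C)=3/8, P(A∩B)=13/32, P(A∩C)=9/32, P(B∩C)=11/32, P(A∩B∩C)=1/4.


P(A∪B∪C) = P(A)+P(B)+P(C) - P(AB)-P(AC)-P(BC) + P(ABC)
= 15/32+1/2+3/8 - 13/32-9/32-11/32 + 1/4
= 9/16

9/16


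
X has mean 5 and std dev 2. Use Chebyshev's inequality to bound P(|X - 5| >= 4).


k = 4/2 = 2
Chebyshev: P(|X-mu| >= k*sigma) <= 1/k^2 = 1/2^2 = 1/4

1/4


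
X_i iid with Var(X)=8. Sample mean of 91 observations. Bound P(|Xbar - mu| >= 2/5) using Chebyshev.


Var(Xbar) = Var(X)/n = 8/91
Chebyshev: P(|Xbar-mu| >= 2/5) <= Var(Xbar)/(2/5)^2 = (8/91)/(4/25) = 50/91

50/91


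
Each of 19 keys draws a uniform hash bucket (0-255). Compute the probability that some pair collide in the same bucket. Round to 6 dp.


P(all different) = prod((256-i)/256 for i=0..18) = 0.504258
P(at least one match) = 1 - 0.504258 = 0.495742

0.495742


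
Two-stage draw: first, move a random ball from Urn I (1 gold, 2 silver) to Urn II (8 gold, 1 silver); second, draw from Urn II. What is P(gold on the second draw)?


P(transfer gold) = 1/3; P(transfer silver) = 2/3
If gold transferred: Urn II has 9 gold of 10, so P(gold|gold moved) = 9/10
If silver transferred: Urn II has 8 gold of 10, so P(gold|silver moved) = 4/5
By total probability: P(gold) = 1/3*9/10 + 2/3*4/5 = 5/6

5/6
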